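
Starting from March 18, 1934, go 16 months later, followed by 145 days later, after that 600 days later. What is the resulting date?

Advancing 16 months from March 18, 1934:
month 3 + 16 = 19, which is month 7 of year 1935 → July 1935.
Day 18 is valid in July, giving July 18, 1935.
Advancing 145 days from July 18, 1935:
July has 31 days, so 31 − 18 = 13 days remain after July 18, 1935; 145 − 13 = 132 left.
August 1935 has 31 days: 132 − 31 = 101 left.
September 1935 has 30 days: 101 − 30 = 71 left.
October 1935 has 31 days: 71 − 31 = 40 left.
November 1935 has 30 days: 40 − 30 = 10 left.
10 days into December 1935 → December 10, 1935.
Adding 600 days from December 10, 1935:
December has 31 days, so 31 − 10 = 21 days remain after December 10, 1935; 600 − 21 = 579 left.
January 1936 has 31 days: 579 − 31 = 548 left.
February 1936 has 29 days (1936 is a leap year): 548 − 29 = 519 left.
March 1936 has 31 days: 519 − 31 = 488 left.
April 1936 has 30 days: 488 − 30 = 458 left.
May 1936 has 31 days: 458 − 31 = 427 left.
June 1936 has 30 days: 427 − 30 = 397 left.
July 1936 has 31 days: 397 − 31 = 366 left.
August 1936 has 31 days: 366 − 31 = 335 left.
September 1936 has 30 days: 335 − 30 = 305 left.
October 1936 has 31 days: 305 − 31 = 274 left.
November 1936 has 30 days: 274 − 30 = 244 left.
December 1936 has 31 days: 244 − 31 = 213 left.
January 1937 has 31 days: 213 − 31 = 182 left.
February 1937 has 28 days (1937 is not a leap year): 182 − 28 = 154 left.
March 1937 has 31 days: 154 − 31 = 123 left.
April 1937 has 30 days: 123 − 30 = 93 left.
May 1937 has 31 days: 93 − 31 = 62 left.
June 1937 has 30 days: 62 − 30 = 32 left.
July 1937 has 31 days: 32 − 31 = 1 left.
1 day into August 1937 → August 1, 1937.

August 1, 1937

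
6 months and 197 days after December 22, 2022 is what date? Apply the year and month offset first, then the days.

Adding 6 months and 197 days from December 22, 2022: first the month/year part, then the days.
month 12 + 6 = 18, which is month 6 of year 2023 → June 2023.
Day 22 is valid in June, giving June 22, 2023.
Now add 197 days from June 22, 2023.
June has 30 days, so 30 − 22 = 8 days remain after June 22, 2023; 197 − 8 = 189 left.
July 2023 has 31 days: 189 − 31 = 158 left.
August 2023 has 31 days: 158 − 31 = 127 left.
September 2023 has 30 days: 127 − 30 = 97 left.
October 2023 has 31 days: 97 − 31 = 66 left.
November 2023 has 30 days: 66 − 30 = 36 left.
December 2023 has 31 days: 36 − 31 = 5 left.
5 days into January 2024 → January 5, 2024.

January 5, 2024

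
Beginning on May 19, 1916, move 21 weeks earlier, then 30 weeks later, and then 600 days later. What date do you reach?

Going back 21 weeks (= 147 days) from May 19, 1916:
Going back 19 days from May 19, 1916 reaches the end of the previous month; 147 − 19 = 128 left.
April 1916 has 30 days: 128 − 30 = 98 left.
March 1916 has 31 days: 98 − 31 = 67 left.
February 1916 has 29 days (1916 is a leap year): 67 − 29 = 38 left.
January 1916 has 31 days: 38 − 31 = 7 left.
December 1915 has 31 days; 31 − 7 = 24 → December 24, 1915.
Adding 30 weeks (= 210 days) from December 24, 1915:
December has 31 days, so 31 − 24 = 7 days remain after December 24, 1915; 210 − 7 = 203 left.
January 1916 has 31 days: 203 − 31 = 172 left.
February 1916 has 29 days (1916 is a leap year): 172 − 29 = 143 left.
March 1916 has 31 days: 143 − 31 = 112 left.
April 1916 has 30 days: 112 − 30 = 82 left.
May 1916 has 31 days: 82 − 31 = 51 left.
June 1916 has 30 days: 51 − 30 = 21 left.
21 days into July 1916 → July 21, 1916.
Counting forward 600 days from July 21, 1916:
July has 31 days, so 31 − 21 = 10 days remain after July 21, 1916; 600 − 10 = 590 left.
August 1916 has 31 days: 590 − 31 = 559 left.
September 1916 has 30 days: 559 − 30 = 529 left.
October 1916 has 31 days: 529 − 31 = 498 left.
November 1916 has 30 days: 498 − 30 = 468 left.
December 1916 has 31 days: 468 − 31 = 437 left.
January 1917 has 31 days: 437 − 31 = 406 left.
February 1917 has 28 days (1917 is not a leap year): 406 − 28 = 378 left.
March 1917 has 31 days: 378 − 31 = 347 left.
April 1917 has 30 days: 347 − 30 = 317 left.
May 1917 has 31 days: 317 − 31 = 286 left.
June 1917 has 30 days: 286 − 30 = 256 left.
July 1917 has 31 days: 256 − 31 = 225 left.
August 1917 has 31 days: 225 − 31 = 194 left.
September 1917 has 30 days: 194 − 30 = 164 left.
October 1917 has 31 days: 164 − 31 = 133 left.
November 1917 has 30 days: 133 − 30 = 103 left.
December 1917 has 31 days: 103 − 31 = 72 left.
January 1918 has 31 days: 72 − 31 = 41 left.
February 1918 has 28 days (1918 is not a leap year): 41 − 28 = 13 left.
13 days into March 1918 → March 13, 1918.

March 13, 1918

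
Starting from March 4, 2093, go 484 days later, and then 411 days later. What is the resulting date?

Adding 484 days from March 4, 2093:
March has 31 days, so 31 − 4 = 27 days remain after March 4, 2093; 484 − 27 = 457 left.
April 2093 has 30 days: 457 − 30 = 427 left.
May 2093 has 31 days: 427 − 31 = 396 left.
June 2093 has 30 days: 396 − 30 = 366 left.
July 2093 has 31 days: 366 − 31 = 335 left.
August 2093 has 31 days: 335 − 31 = 304 left.
September 2093 has 30 days: 304 − 30 = 274 left.
October 2093 has 31 days: 274 − 31 = 243 left.
November 2093 has 30 days: 243 − 30 = 213 left.
December 2093 has 31 days: 213 − 31 = 182 left.
January 2094 has 31 days: 182 − 31 = 151 left.
February 2094 has 28 days (2094 is not a leap year): 151 − 28 = 123 left.
March 2094 has 31 days: 123 − 31 = 92 left.
April 2094 has 30 days: 92 − 30 = 62 left.
May 2094 has 31 days: 62 − 31 = 31 left.
June 2094 has 30 days: 31 − 30 = 1 left.
1 day into July 2094 → July 1, 2094.
Counting forward 411 days from July 1, 2094:
July has 31 days, so 31 − 1 = 30 days remain after July 1, 2094; 411 − 30 = 381 left.
August 2094 has 31 days: 381 − 31 = 350 left.
September 2094 has 30 days: 350 − 30 = 320 left.
October 2094 has 31 days: 320 − 31 = 289 left.
November 2094 has 30 days: 289 − 30 = 259 left.
December 2094 has 31 days: 259 − 31 = 228 left.
January 2095 has 31 days: 228 − 31 = 197 left.
February 2095 has 28 days (2095 is not a leap year): 197 − 28 = 169 left.
March 2095 has 31 days: 169 − 31 = 138 left.
April 2095 has 30 days: 138 − 30 = 108 left.
May 2095 has 31 days: 108 − 31 = 77 left.
June 2095 has 30 days: 77 − 30 = 47 left.
July 2095 has 31 days: 47 − 31 = 16 left.
16 days into August 2095 → August 16, 2095.

August 16, 2095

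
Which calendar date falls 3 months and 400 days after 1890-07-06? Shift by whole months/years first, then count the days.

Advancing 3 months and 400 days from July 6, 1890: first the month/year part, then the days.
month 7 + 3 = 10 → October 1890.
Day 6 is valid in October, giving October 6, 1890.
Now add 400 days from October 6, 1890.
October has 31 days, so 31 − 6 = 25 days remain after October 6, 1890; 400 − 25 = 375 left.
November 1890 has 30 days: 375 − 30 = 345 left.
December 1890 has 31 days: 345 − 31 = 314 left.
January 1891 has 31 days: 314 − 31 = 283 left.
February 1891 has 28 days (1891 is not a leap year): 283 − 28 = 255 left.
March 1891 has 31 days: 255 − 31 = 224 left.
April 1891 has 30 days: 224 − 30 = 194 left.
May 1891 has 31 days: 194 − 31 = 163 left.
June 1891 has 30 days: 163 − 30 = 133 left.
July 1891 has 31 days: 133 − 31 = 102 left.
August 1891 has 31 days: 102 − 31 = 71 left.
September 1891 has 30 days: 71 − 30 = 41 left.
October 1891 has 31 days: 41 − 31 = 10 left.
10 days into November 1891 → November 10, 1891.

November 10, 1891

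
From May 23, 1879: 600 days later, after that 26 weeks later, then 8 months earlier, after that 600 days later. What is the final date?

July 6, 1882

Adding 600 days from May 23, 1879:
May has 31 days, so 31 − 23 = 8 days remain after May 23, 1879; 600 − 8 = 592 left.
June 1879 has 30 days: 592 − 30 = 562 left.
July 1879 has 31 days: 562 − 31 = 531 left.
August 1879 has 31 days: 531 − 31 = 500 left.
September 1879 has 30 days: 500 − 30 = 470 left.
October 1879 has 31 days: 470 − 31 = 439 left.
November 1879 has 30 days: 439 − 30 = 409 left.
December 1879 has 31 days: 409 − 31 = 378 left.
January 1880 has 31 days: 378 − 31 = 347 left.
February 1880 has 29 days (1880 is a leap year): 347 − 29 = 318 left.
March 1880 has 31 days: 318 − 31 = 287 left.
April 1880 has 30 days: 287 − 30 = 257 left.
May 1880 has 31 days: 257 − 31 = 226 left.
June 1880 has 30 days: 226 − 30 = 196 left.
July 1880 has 31 days: 196 − 31 = 165 left.
August 1880 has 31 days: 165 − 31 = 134 left.
September 1880 has 30 days: 134 − 30 = 104 left.
October 1880 has 31 days: 104 − 31 = 73 left.
November 1880 has 30 days: 73 − 30 = 43 left.
December 1880 has 31 days: 43 − 31 = 12 left.
12 days into January 1881 → January 12, 1881.
Adding 26 weeks (= 182 days) from January 12, 1881:
January has 31 days, so 31 − 12 = 19 days remain after January 12, 1881; 182 − 19 = 163 left.
February 1881 has 28 days (1881 is not a leap year): 163 − 28 = 135 left.
March 1881 has 31 days: 135 − 31 = 104 left.
April 1881 has 30 days: 104 − 30 = 74 left.
May 1881 has 31 days: 74 − 31 = 43 left.
June 1881 has 30 days: 43 − 30 = 13 left.
13 days into July 1881 → July 13, 1881.
Subtracting 8 months from July 13, 1881:
month 7 − 8 = -1, which is month 11 of year 1880 → November 1880.
Day 13 is valid in November, giving November 13, 1880.
Advancing 600 days from November 13, 1880:
November has 30 days, so 30 − 13 = 17 days remain after November 13, 1880; 600 − 17 = 583 left.
December 1880 has 31 days: 583 − 31 = 552 left.
January 1881 has 31 days: 552 − 31 = 521 left.
February 1881 has 28 days (1881 is not a leap year): 521 − 28 = 493 left.
March 1881 has 31 days: 493 − 31 = 462 left.
April 1881 has 30 days: 462 − 30 = 432 left.
May 1881 has 31 days: 432 − 31 = 401 left.
June 1881 has 30 days: 401 − 30 = 371 left.
July 1881 has 31 days: 371 − 31 = 340 left.
August 1881 has 31 days: 340 − 31 = 309 left.
September 1881 has 30 days: 309 − 30 = 279 left.
October 1881 has 31 days: 279 − 31 = 248 left.
November 1881 has 30 days: 248 − 30 = 218 left.
December 1881 has 31 days: 218 − 31 = 187 left.
January 1882 has 31 days: 187 − 31 = 156 left.
February 1882 has 28 days (1882 is not a leap year): 156 − 28 = 128 left.
March 1882 has 31 days: 128 − 31 = 97 left.
April 1882 has 30 days: 97 − 30 = 67 left.
May 1882 has 31 days: 67 − 31 = 36 left.
June 1882 has 30 days: 36 − 30 = 6 left.
6 days into July 1882 → July 6, 1882.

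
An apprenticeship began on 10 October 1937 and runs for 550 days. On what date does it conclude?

Advancing 550 days from October 10, 1937.
October has 31 days, so 31 − 10 = 21 days remain after October 10, 1937; 550 − 21 = 529 left.
November 1937 has 30 days: 529 − 30 = 499 left.
December 1937 has 31 days: 499 − 31 = 468 left.
January 1938 has 31 days: 468 − 31 = 437 left.
February 1938 has 28 days (1938 is not a leap year): 437 − 28 = 409 left.
March 1938 has 31 days: 409 − 31 = 378 left.
April 1938 has 30 days: 378 − 30 = 348 left.
May 1938 has 31 days: 348 − 31 = 317 left.
June 1938 has 30 days: 317 − 30 = 287 left.
July 1938 has 31 days: 287 − 31 = 256 left.
August 1938 has 31 days: 256 − 31 = 225 left.
September 1938 has 30 days: 225 − 30 = 195 left.
October 1938 has 31 days: 195 − 31 = 164 left.
November 1938 has 30 days: 164 − 30 = 134 left.
December 1938 has 31 days: 134 − 31 = 103 left.
January 1939 has 31 days: 103 − 31 = 72 left.
February 1939 has 28 days (1939 is not a leap year): 72 − 28 = 44 left.
March 1939 has 31 days: 44 − 31 = 13 left.
13 days into April 1939 → April 13, 1939.

April 13, 1939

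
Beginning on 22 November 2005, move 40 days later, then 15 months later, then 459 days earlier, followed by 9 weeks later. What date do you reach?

Counting forward 40 days from November 22, 2005:
November has 30 days, so 30 − 22 = 8 days remain after November 22, 2005; 40 − 8 = 32 left.
December 2005 has 31 days: 32 − 31 = 1 left.
1 day into January 2006 → January 1, 2006.
Advancing 15 months from January 1, 2006:
month 1 + 15 = 16, which is month 4 of year 2007 → April 2007.
Day 1 is valid in April, giving April 1, 2007.
Going back 459 days from April 1, 2007:
Going back 1 day from April 1, 2007 reaches the end of the previous month; 459 − 1 = 458 left.
March 2007 has 31 days: 458 − 31 = 427 left.
February 2007 has 28 days (2007 is not a leap year): 427 − 28 = 399 left.
January 2007 has 31 days: 399 − 31 = 368 left.
December 2006 has 31 days: 368 − 31 = 337 left.
November 2006 has 30 days: 337 − 30 = 307 left.
October 2006 has 31 days: 307 − 31 = 276 left.
September 2006 has 30 days: 276 − 30 = 246 left.
August 2006 has 31 days: 246 − 31 = 215 left.
July 2006 has 31 days: 215 − 31 = 184 left.
June 2006 has 30 days: 184 − 30 = 154 left.
May 2006 has 31 days: 154 − 31 = 123 left.
April 2006 has 30 days: 123 − 30 = 93 left.
March 2006 has 31 days: 93 − 31 = 62 left.
February 2006 has 28 days (2006 is not a leap year): 62 − 28 = 34 left.
January 2006 has 31 days: 34 − 31 = 3 left.
December 2005 has 31 days; 31 − 3 = 28 → December 28, 2005.
Advancing 9 weeks (= 63 days) from December 28, 2005:
December has 31 days, so 31 − 28 = 3 days remain after December 28, 2005; 63 − 3 = 60 left.
January 2006 has 31 days: 60 − 31 = 29 left.
February 2006 has 28 days (2006 is not a leap year): 29 − 28 = 1 left.
1 day into March 2006 → March 1, 2006.

March 1, 2006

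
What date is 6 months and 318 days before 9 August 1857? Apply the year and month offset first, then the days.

Subtracting 6 months and 318 days from August 9, 1857: first the month/year part, then the days.
month 8 − 6 = 2 → February 1857.
Day 9 is valid in February, giving February 9, 1857.
Now subtract 318 days from February 9, 1857.
Going back 9 days from February 9, 1857 reaches the end of the previous month; 318 − 9 = 309 left.
January 1857 has 31 days: 309 − 31 = 278 left.
December 1856 has 31 days: 278 − 31 = 247 left.
November 1856 has 30 days: 247 − 30 = 217 left.
October 1856 has 31 days: 217 − 31 = 186 left.
September 1856 has 30 days: 186 − 30 = 156 left.
August 1856 has 31 days: 156 − 31 = 125 left.
July 1856 has 31 days: 125 − 31 = 94 left.
June 1856 has 30 days: 94 − 30 = 64 left.
May 1856 has 31 days: 64 − 31 = 33 left.
April 1856 has 30 days: 33 − 30 = 3 left.
March 1856 has 31 days; 31 − 3 = 28 → March 28, 1856.

March 28, 1856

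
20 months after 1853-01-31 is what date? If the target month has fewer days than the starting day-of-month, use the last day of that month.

September 30, 1854

Adding 20 months from January 31, 1853.
month 1 + 20 = 21, which is month 9 of year 1854 → September 1854.
September 1854 has only 30 days and the start was day 31, so the date clamps to September 30, 1854.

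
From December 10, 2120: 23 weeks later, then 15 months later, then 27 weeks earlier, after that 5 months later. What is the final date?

July 12, 2122

Adding 23 weeks (= 161 days) from December 10, 2120:
December has 31 days, so 31 − 10 = 21 days remain after December 10, 2120; 161 − 21 = 140 left.
January 2121 has 31 days: 140 − 31 = 109 left.
February 2121 has 28 days (2121 is not a leap year): 109 − 28 = 81 left.
March 2121 has 31 days: 81 − 31 = 50 left.
April 2121 has 30 days: 50 − 30 = 20 left.
20 days into May 2121 → May 20, 2121.
Counting forward 15 months from May 20, 2121:
month 5 + 15 = 20, which is month 8 of year 2122 → August 2122.
Day 20 is valid in August, giving August 20, 2122.
Going back 27 weeks (= 189 days) from August 20, 2122:
Going back 20 days from August 20, 2122 reaches the end of the previous month; 189 − 20 = 169 left.
July 2122 has 31 days: 169 − 31 = 138 left.
June 2122 has 30 days: 138 − 30 = 108 left.
May 2122 has 31 days: 108 − 31 = 77 left.
April 2122 has 30 days: 77 − 30 = 47 left.
March 2122 has 31 days: 47 − 31 = 16 left.
February 2122 has 28 days; 28 − 16 = 12 → February 12, 2122.
Counting forward 5 months from February 12, 2122:
month 2 + 5 = 7 → July 2122.
Day 12 is valid in July, giving July 12, 2122.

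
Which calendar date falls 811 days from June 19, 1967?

September 7, 1969

Counting forward 811 days from June 19, 1967.
June has 30 days, so 30 − 19 = 11 days remain after June 19, 1967; 811 − 11 = 800 left.
July 1967 has 31 days: 800 − 31 = 769 left.
August 1967 has 31 days: 769 − 31 = 738 left.
September 1967 has 30 days: 738 − 30 = 708 left.
October 1967 has 31 days: 708 − 31 = 677 left.
November 1967 has 30 days: 677 − 30 = 647 left.
December 1967 has 31 days: 647 − 31 = 616 left.
January 1968 has 31 days: 616 − 31 = 585 left.
February 1968 has 29 days (1968 is a leap year): 585 − 29 = 556 left.
March 1968 has 31 days: 556 − 31 = 525 left.
April 1968 has 30 days: 525 − 30 = 495 left.
May 1968 has 31 days: 495 − 31 = 464 left.
June 1968 has 30 days: 464 − 30 = 434 left.
July 1968 has 31 days: 434 − 31 = 403 left.
August 1968 has 31 days: 403 − 31 = 372 left.
September 1968 has 30 days: 372 − 30 = 342 left.
October 1968 has 31 days: 342 − 31 = 311 left.
November 1968 has 30 days: 311 − 30 = 281 left.
December 1968 has 31 days: 281 − 31 = 250 left.
January 1969 has 31 days: 250 − 31 = 219 left.
February 1969 has 28 days (1969 is not a leap year): 219 − 28 = 191 left.
March 1969 has 31 days: 191 − 31 = 160 left.
April 1969 has 30 days: 160 − 30 = 130 left.
May 1969 has 31 days: 130 − 31 = 99 left.
June 1969 has 30 days: 99 − 30 = 69 left.
July 1969 has 31 days: 69 − 31 = 38 left.
August 1969 has 31 days: 38 − 31 = 7 left.
7 days into September 1969 → September 7, 1969.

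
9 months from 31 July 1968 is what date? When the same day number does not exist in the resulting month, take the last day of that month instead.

April 30, 1969

Counting forward 9 months from July 31, 1968.
month 7 + 9 = 16, which is month 4 of year 1969 → April 1969.
April 1969 has only 30 days and the start was day 31, so the date clamps to April 30, 1969.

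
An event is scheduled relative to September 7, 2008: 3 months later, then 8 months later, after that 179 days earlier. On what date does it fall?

Counting forward 3 months from September 7, 2008:
month 9 + 3 = 12 → December 2008.
Day 7 is valid in December, giving December 7, 2008.
Adding 8 months from December 7, 2008:
month 12 + 8 = 20, which is month 8 of year 2009 → August 2009.
Day 7 is valid in August, giving August 7, 2009.
Going back 179 days from August 7, 2009:
Going back 7 days from August 7, 2009 reaches the end of the previous month; 179 − 7 = 172 left.
July 2009 has 31 days: 172 − 31 = 141 left.
June 2009 has 30 days: 141 − 30 = 111 left.
May 2009 has 31 days: 111 − 31 = 80 left.
April 2009 has 30 days: 80 − 30 = 50 left.
March 2009 has 31 days: 50 − 31 = 19 left.
February 2009 has 28 days; 28 − 19 = 9 → February 9, 2009.

February 9, 2009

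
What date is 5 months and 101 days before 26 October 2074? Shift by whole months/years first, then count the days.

Counting back 5 months and 101 days from October 26, 2074: first the month/year part, then the days.
month 10 − 5 = 5 → May 2074.
Day 26 is valid in May, giving May 26, 2074.
Now subtract 101 days from May 26, 2074.
Going back 26 days from May 26, 2074 reaches the end of the previous month; 101 − 26 = 75 left.
April 2074 has 30 days: 75 − 30 = 45 left.
March 2074 has 31 days: 45 − 31 = 14 left.
February 2074 has 28 days; 28 − 14 = 14 → February 14, 2074.

February 14, 2074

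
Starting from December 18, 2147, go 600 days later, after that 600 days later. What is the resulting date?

Counting forward 600 days from December 18, 2147:
December has 31 days, so 31 − 18 = 13 days remain after December 18, 2147; 600 − 13 = 587 left.
January 2148 has 31 days: 587 − 31 = 556 left.
February 2148 has 29 days (2148 is a leap year): 556 − 29 = 527 left.
March 2148 has 31 days: 527 − 31 = 496 left.
April 2148 has 30 days: 496 − 30 = 466 left.
May 2148 has 31 days: 466 − 31 = 435 left.
June 2148 has 30 days: 435 − 30 = 405 left.
July 2148 has 31 days: 405 − 31 = 374 left.
August 2148 has 31 days: 374 − 31 = 343 left.
September 2148 has 30 days: 343 − 30 = 313 left.
October 2148 has 31 days: 313 − 31 = 282 left.
November 2148 has 30 days: 282 − 30 = 252 left.
December 2148 has 31 days: 252 − 31 = 221 left.
January 2149 has 31 days: 221 − 31 = 190 left.
February 2149 has 28 days (2149 is not a leap year): 190 − 28 = 162 left.
March 2149 has 31 days: 162 − 31 = 131 left.
April 2149 has 30 days: 131 − 30 = 101 left.
May 2149 has 31 days: 101 − 31 = 70 left.
June 2149 has 30 days: 70 − 30 = 40 left.
July 2149 has 31 days: 40 − 31 = 9 left.
9 days into August 2149 → August 9, 2149.
Adding 600 days from August 9, 2149:
August has 31 days, so 31 − 9 = 22 days remain after August 9, 2149; 600 − 22 = 578 left.
September 2149 has 30 days: 578 − 30 = 548 left.
October 2149 has 31 days: 548 − 31 = 517 left.
November 2149 has 30 days: 517 − 30 = 487 left.
December 2149 has 31 days: 487 − 31 = 456 left.
January 2150 has 31 days: 456 − 31 = 425 left.
February 2150 has 28 days (2150 is not a leap year): 425 − 28 = 397 left.
March 2150 has 31 days: 397 − 31 = 366 left.
April 2150 has 30 days: 366 − 30 = 336 left.
May 2150 has 31 days: 336 − 31 = 305 left.
June 2150 has 30 days: 305 − 30 = 275 left.
July 2150 has 31 days: 275 − 31 = 244 left.
August 2150 has 31 days: 244 − 31 = 213 left.
September 2150 has 30 days: 213 − 30 = 183 left.
October 2150 has 31 days: 183 − 31 = 152 left.
November 2150 has 30 days: 152 − 30 = 122 left.
December 2150 has 31 days: 122 − 31 = 91 left.
January 2151 has 31 days: 91 − 31 = 60 left.
February 2151 has 28 days (2151 is not a leap year): 60 − 28 = 32 left.
March 2151 has 31 days: 32 − 31 = 1 left.
1 day into April 2151 → April 1, 2151.

April 1, 2151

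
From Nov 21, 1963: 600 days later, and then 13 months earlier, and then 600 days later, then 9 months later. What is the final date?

November 3, 1966

Adding 600 days from November 21, 1963:
November has 30 days, so 30 − 21 = 9 days remain after November 21, 1963; 600 − 9 = 591 left.
December 1963 has 31 days: 591 − 31 = 560 left.
January 1964 has 31 days: 560 − 31 = 529 left.
February 1964 has 29 days (1964 is a leap year): 529 − 29 = 500 left.
March 1964 has 31 days: 500 − 31 = 469 left.
April 1964 has 30 days: 469 − 30 = 439 left.
May 1964 has 31 days: 439 − 31 = 408 left.
June 1964 has 30 days: 408 − 30 = 378 left.
July 1964 has 31 days: 378 − 31 = 347 left.
August 1964 has 31 days: 347 − 31 = 316 left.
September 1964 has 30 days: 316 − 30 = 286 left.
October 1964 has 31 days: 286 − 31 = 255 left.
November 1964 has 30 days: 255 − 30 = 225 left.
December 1964 has 31 days: 225 − 31 = 194 left.
January 1965 has 31 days: 194 − 31 = 163 left.
February 1965 has 28 days (1965 is not a leap year): 163 − 28 = 135 left.
March 1965 has 31 days: 135 − 31 = 104 left.
April 1965 has 30 days: 104 − 30 = 74 left.
May 1965 has 31 days: 74 − 31 = 43 left.
June 1965 has 30 days: 43 − 30 = 13 left.
13 days into July 1965 → July 13, 1965.
Subtracting 13 months from July 13, 1965:
month 7 − 13 = -6, which is month 6 of year 1964 → June 1964.
Day 13 is valid in June, giving June 13, 1964.
Advancing 600 days from June 13, 1964:
June has 30 days, so 30 − 13 = 17 days remain after June 13, 1964; 600 − 17 = 583 left.
July 1964 has 31 days: 583 − 31 = 552 left.
August 1964 has 31 days: 552 − 31 = 521 left.
September 1964 has 30 days: 521 − 30 = 491 left.
October 1964 has 31 days: 491 − 31 = 460 left.
November 1964 has 30 days: 460 − 30 = 430 left.
December 1964 has 31 days: 430 − 31 = 399 left.
January 1965 has 31 days: 399 − 31 = 368 left.
February 1965 has 28 days (1965 is not a leap year): 368 − 28 = 340 left.
March 1965 has 31 days: 340 − 31 = 309 left.
April 1965 has 30 days: 309 − 30 = 279 left.
May 1965 has 31 days: 279 − 31 = 248 left.
June 1965 has 30 days: 248 − 30 = 218 left.
July 1965 has 31 days: 218 − 31 = 187 left.
August 1965 has 31 days: 187 − 31 = 156 left.
September 1965 has 30 days: 156 − 30 = 126 left.
October 1965 has 31 days: 126 − 31 = 95 left.
November 1965 has 30 days: 95 − 30 = 65 left.
December 1965 has 31 days: 65 − 31 = 34 left.
January 1966 has 31 days: 34 − 31 = 3 left.
3 days into February 1966 → February 3, 1966.
Adding 9 months from February 3, 1966:
month 2 + 9 = 11 → November 1966.
Day 3 is valid in November, giving November 3, 1966.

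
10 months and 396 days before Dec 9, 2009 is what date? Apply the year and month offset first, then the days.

January 10, 2008

Counting back 10 months and 396 days from December 9, 2009: first the month/year part, then the days.
month 12 − 10 = 2 → February 2009.
Day 9 is valid in February, giving February 9, 2009.
Now subtract 396 days from February 9, 2009.
Going back 9 days from February 9, 2009 reaches the end of the previous month; 396 − 9 = 387 left.
January 2009 has 31 days: 387 − 31 = 356 left.
December 2008 has 31 days: 356 − 31 = 325 left.
November 2008 has 30 days: 325 − 30 = 295 left.
October 2008 has 31 days: 295 − 31 = 264 left.
September 2008 has 30 days: 264 − 30 = 234 left.
August 2008 has 31 days: 234 − 31 = 203 left.
July 2008 has 31 days: 203 − 31 = 172 left.
June 2008 has 30 days: 172 − 30 = 142 left.
May 2008 has 31 days: 142 − 31 = 111 left.
April 2008 has 30 days: 111 − 30 = 81 left.
March 2008 has 31 days: 81 − 31 = 50 left.
February 2008 has 29 days (2008 is a leap year): 50 − 29 = 21 left.
January 2008 has 31 days; 31 − 21 = 10 → January 10, 2008.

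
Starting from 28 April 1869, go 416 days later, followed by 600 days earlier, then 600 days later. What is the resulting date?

Advancing 416 days from April 28, 1869:
April has 30 days, so 30 − 28 = 2 days remain after April 28, 1869; 416 − 2 = 414 left.
May 1869 has 31 days: 414 − 31 = 383 left.
June 1869 has 30 days: 383 − 30 = 353 left.
July 1869 has 31 days: 353 − 31 = 322 left.
August 1869 has 31 days: 322 − 31 = 291 left.
September 1869 has 30 days: 291 − 30 = 261 left.
October 1869 has 31 days: 261 − 31 = 230 left.
November 1869 has 30 days: 230 − 30 = 200 left.
December 1869 has 31 days: 200 − 31 = 169 left.
January 1870 has 31 days: 169 − 31 = 138 left.
February 1870 has 28 days (1870 is not a leap year): 138 − 28 = 110 left.
March 1870 has 31 days: 110 − 31 = 79 left.
April 1870 has 30 days: 79 − 30 = 49 left.
May 1870 has 31 days: 49 − 31 = 18 left.
18 days into June 1870 → June 18, 1870.
Going back 600 days from June 18, 1870:
Going back 18 days from June 18, 1870 reaches the end of the previous month; 600 − 18 = 582 left.
May 1870 has 31 days: 582 − 31 = 551 left.
April 1870 has 30 days: 551 − 30 = 521 left.
March 1870 has 31 days: 521 − 31 = 490 left.
February 1870 has 28 days (1870 is not a leap year): 490 − 28 = 462 left.
January 1870 has 31 days: 462 − 31 = 431 left.
December 1869 has 31 days: 431 − 31 = 400 left.
November 1869 has 30 days: 400 − 30 = 370 left.
October 1869 has 31 days: 370 − 31 = 339 left.
September 1869 has 30 days: 339 − 30 = 309 left.
August 1869 has 31 days: 309 − 31 = 278 left.
July 1869 has 31 days: 278 − 31 = 247 left.
June 1869 has 30 days: 247 − 30 = 217 left.
May 1869 has 31 days: 217 − 31 = 186 left.
April 1869 has 30 days: 186 − 30 = 156 left.
March 1869 has 31 days: 156 − 31 = 125 left.
February 1869 has 28 days (1869 is not a leap year): 125 − 28 = 97 left.
January 1869 has 31 days: 97 − 31 = 66 left.
December 1868 has 31 days: 66 − 31 = 35 left.
November 1868 has 30 days: 35 − 30 = 5 left.
October 1868 has 31 days; 31 − 5 = 26 → October 26, 1868.
Adding 600 days from October 26, 1868:
October has 31 days, so 31 − 26 = 5 days remain after October 26, 1868; 600 − 5 = 595 left.
November 1868 has 30 days: 595 − 30 = 565 left.
December 1868 has 31 days: 565 − 31 = 534 left.
January 1869 has 31 days: 534 − 31 = 503 left.
February 1869 has 28 days (1869 is not a leap year): 503 − 28 = 475 left.
March 1869 has 31 days: 475 − 31 = 444 left.
April 1869 has 30 days: 444 − 30 = 414 left.
May 1869 has 31 days: 414 − 31 = 383 left.
June 1869 has 30 days: 383 − 30 = 353 left.
July 1869 has 31 days: 353 − 31 = 322 left.
August 1869 has 31 days: 322 − 31 = 291 left.
September 1869 has 30 days: 291 − 30 = 261 left.
October 1869 has 31 days: 261 − 31 = 230 left.
November 1869 has 30 days: 230 − 30 = 200 left.
December 1869 has 31 days: 200 − 31 = 169 left.
January 1870 has 31 days: 169 − 31 = 138 left.
February 1870 has 28 days (1870 is not a leap year): 138 − 28 = 110 left.
March 1870 has 31 days: 110 − 31 = 79 left.
April 1870 has 30 days: 79 − 30 = 49 left.
May 1870 has 31 days: 49 − 31 = 18 left.
18 days into June 1870 → June 18, 1870.

June 18, 1870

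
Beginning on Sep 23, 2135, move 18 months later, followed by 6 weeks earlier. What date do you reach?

February 9, 2137

Counting forward 18 months from September 23, 2135:
month 9 + 18 = 27, which is month 3 of year 2137 → March 2137.
Day 23 is valid in March, giving March 23, 2137.
Going back 6 weeks (= 42 days) from March 23, 2137:
Going back 23 days from March 23, 2137 reaches the end of the previous month; 42 − 23 = 19 left.
February 2137 has 28 days; 28 − 19 = 9 → February 9, 2137.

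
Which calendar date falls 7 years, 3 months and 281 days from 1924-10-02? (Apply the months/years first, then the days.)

Counting forward 7 years, 3 months and 281 days from October 2, 1924: first the month/year part, then the days.
+7 years → 1931; month 10 + 3 = 13, which is month 1 of year 1932 → January 1932.
Day 2 is valid in January, giving January 2, 1932.
Now add 281 days from January 2, 1932.
January has 31 days, so 31 − 2 = 29 days remain after January 2, 1932; 281 − 29 = 252 left.
February 1932 has 29 days (1932 is a leap year): 252 − 29 = 223 left.
March 1932 has 31 days: 223 − 31 = 192 left.
April 1932 has 30 days: 192 − 30 = 162 left.
May 1932 has 31 days: 162 − 31 = 131 left.
June 1932 has 30 days: 131 − 30 = 101 left.
July 1932 has 31 days: 101 − 31 = 70 left.
August 1932 has 31 days: 70 − 31 = 39 left.
September 1932 has 30 days: 39 − 30 = 9 left.
9 days into October 1932 → October 9, 1932.

October 9, 1932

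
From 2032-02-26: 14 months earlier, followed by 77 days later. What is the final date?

Going back 14 months from February 26, 2032:
month 2 − 14 = -12, which is month 12 of year 2030 → December 2030.
Day 26 is valid in December, giving December 26, 2030.
Adding 77 days from December 26, 2030:
December has 31 days, so 31 − 26 = 5 days remain after December 26, 2030; 77 − 5 = 72 left.
January 2031 has 31 days: 72 − 31 = 41 left.
February 2031 has 28 days (2031 is not a leap year): 41 − 28 = 13 left.
13 days into March 2031 → March 13, 2031.

March 13, 2031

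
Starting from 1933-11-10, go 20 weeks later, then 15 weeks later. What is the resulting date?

July 13, 1934

Advancing 20 weeks (= 140 days) from November 10, 1933:
November has 30 days, so 30 − 10 = 20 days remain after November 10, 1933; 140 − 20 = 120 left.
December 1933 has 31 days: 120 − 31 = 89 left.
January 1934 has 31 days: 89 − 31 = 58 left.
February 1934 has 28 days (1934 is not a leap year): 58 − 28 = 30 left.
30 days into March 1934 → March 30, 1934.
Adding 15 weeks (= 105 days) from March 30, 1934:
March has 31 days, so 31 − 30 = 1 day remains after March 30, 1934; 105 − 1 = 104 left.
April 1934 has 30 days: 104 − 30 = 74 left.
May 1934 has 31 days: 74 − 31 = 43 left.
June 1934 has 30 days: 43 − 30 = 13 left.
13 days into July 1934 → July 13, 1934.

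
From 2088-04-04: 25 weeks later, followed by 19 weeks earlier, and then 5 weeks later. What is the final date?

Advancing 25 weeks (= 175 days) from April 4, 2088:
April has 30 days, so 30 − 4 = 26 days remain after April 4, 2088; 175 − 26 = 149 left.
May 2088 has 31 days: 149 − 31 = 118 left.
June 2088 has 30 days: 118 − 30 = 88 left.
July 2088 has 31 days: 88 − 31 = 57 left.
August 2088 has 31 days: 57 − 31 = 26 left.
26 days into September 2088 → September 26, 2088.
Subtracting 19 weeks (= 133 days) from September 26, 2088:
Going back 26 days from September 26, 2088 reaches the end of the previous month; 133 − 26 = 107 left.
August 2088 has 31 days: 107 − 31 = 76 left.
July 2088 has 31 days: 76 − 31 = 45 left.
June 2088 has 30 days: 45 − 30 = 15 left.
May 2088 has 31 days; 31 − 15 = 16 → May 16, 2088.
Adding 5 weeks (= 35 days) from May 16, 2088:
May has 31 days, so 31 − 16 = 15 days remain after May 16, 2088; 35 − 15 = 20 left.
20 days into June 2088 → June 20, 2088.

June 20, 2088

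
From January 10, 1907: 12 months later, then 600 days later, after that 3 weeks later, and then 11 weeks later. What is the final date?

Counting forward 12 months from January 10, 1907:
month 1 + 12 = 13, which is month 1 of year 1908 → January 1908.
Day 10 is valid in January, giving January 10, 1908.
Counting forward 600 days from January 10, 1908:
January has 31 days, so 31 − 10 = 21 days remain after January 10, 1908; 600 − 21 = 579 left.
February 1908 has 29 days (1908 is a leap year): 579 − 29 = 550 left.
March 1908 has 31 days: 550 − 31 = 519 left.
April 1908 has 30 days: 519 − 30 = 489 left.
May 1908 has 31 days: 489 − 31 = 458 left.
June 1908 has 30 days: 458 − 30 = 428 left.
July 1908 has 31 days: 428 − 31 = 397 left.
August 1908 has 31 days: 397 − 31 = 366 left.
September 1908 has 30 days: 366 − 30 = 336 left.
October 1908 has 31 days: 336 − 31 = 305 left.
November 1908 has 30 days: 305 − 30 = 275 left.
December 1908 has 31 days: 275 − 31 = 244 left.
January 1909 has 31 days: 244 − 31 = 213 left.
February 1909 has 28 days (1909 is not a leap year): 213 − 28 = 185 left.
March 1909 has 31 days: 185 − 31 = 154 left.
April 1909 has 30 days: 154 − 30 = 124 left.
May 1909 has 31 days: 124 − 31 = 93 left.
June 1909 has 30 days: 93 − 30 = 63 left.
July 1909 has 31 days: 63 − 31 = 32 left.
August 1909 has 31 days: 32 − 31 = 1 left.
1 day into September 1909 → September 1, 1909.
Adding 3 weeks (= 21 days) from September 1, 1909:
September has 30 days; 1 + 21 = 22, still in September.
Advancing 11 weeks (= 77 days) from September 22, 1909:
September has 30 days, so 30 − 22 = 8 days remain after September 22, 1909; 77 − 8 = 69 left.
October 1909 has 31 days: 69 − 31 = 38 left.
November 1909 has 30 days: 38 − 30 = 8 left.
8 days into December 1909 → December 8, 1909.

December 8, 1909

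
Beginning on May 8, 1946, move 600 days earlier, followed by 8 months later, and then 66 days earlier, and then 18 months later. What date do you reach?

September 10, 1946

Counting back 600 days from May 8, 1946:
Going back 8 days from May 8, 1946 reaches the end of the previous month; 600 − 8 = 592 left.
April 1946 has 30 days: 592 − 30 = 562 left.
March 1946 has 31 days: 562 − 31 = 531 left.
February 1946 has 28 days (1946 is not a leap year): 531 − 28 = 503 left.
January 1946 has 31 days: 503 − 31 = 472 left.
December 1945 has 31 days: 472 − 31 = 441 left.
November 1945 has 30 days: 441 − 30 = 411 left.
October 1945 has 31 days: 411 − 31 = 380 left.
September 1945 has 30 days: 380 − 30 = 350 left.
August 1945 has 31 days: 350 − 31 = 319 left.
July 1945 has 31 days: 319 − 31 = 288 left.
June 1945 has 30 days: 288 − 30 = 258 left.
May 1945 has 31 days: 258 − 31 = 227 left.
April 1945 has 30 days: 227 − 30 = 197 left.
March 1945 has 31 days: 197 − 31 = 166 left.
February 1945 has 28 days (1945 is not a leap year): 166 − 28 = 138 left.
January 1945 has 31 days: 138 − 31 = 107 left.
December 1944 has 31 days: 107 − 31 = 76 left.
November 1944 has 30 days: 76 − 30 = 46 left.
October 1944 has 31 days: 46 − 31 = 15 left.
September 1944 has 30 days; 30 − 15 = 15 → September 15, 1944.
Advancing 8 months from September 15, 1944:
month 9 + 8 = 17, which is month 5 of year 1945 → May 1945.
Day 15 is valid in May, giving May 15, 1945.
Counting back 66 days from May 15, 1945:
Going back 15 days from May 15, 1945 reaches the end of the previous month; 66 − 15 = 51 left.
April 1945 has 30 days: 51 − 30 = 21 left.
March 1945 has 31 days; 31 − 21 = 10 → March 10, 1945.
Advancing 18 months from March 10, 1945:
month 3 + 18 = 21, which is month 9 of year 1946 → September 1946.
Day 10 is valid in September, giving September 10, 1946.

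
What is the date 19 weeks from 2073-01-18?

May 31, 2073

Counting forward 19 weeks = 133 days from January 18, 2073.
January has 31 days, so 31 − 18 = 13 days remain after January 18, 2073; 133 − 13 = 120 left.
February 2073 has 28 days (2073 is not a leap year): 120 − 28 = 92 left.
March 2073 has 31 days: 92 − 31 = 61 left.
April 2073 has 30 days: 61 − 30 = 31 left.
31 days into May 2073 → May 31, 2073.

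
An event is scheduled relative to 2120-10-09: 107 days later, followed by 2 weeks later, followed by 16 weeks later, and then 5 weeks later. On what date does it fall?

July 4, 2121

Advancing 107 days from October 9, 2120:
October has 31 days, so 31 − 9 = 22 days remain after October 9, 2120; 107 − 22 = 85 left.
November 2120 has 30 days: 85 − 30 = 55 left.
December 2120 has 31 days: 55 − 31 = 24 left.
24 days into January 2121 → January 24, 2121.
Adding 2 weeks (= 14 days) from January 24, 2121:
January has 31 days, so 31 − 24 = 7 days remain after January 24, 2121; 14 − 7 = 7 left.
7 days into February 2121 → February 7, 2121.
Adding 16 weeks (= 112 days) from February 7, 2121:
February has 28 days, so 28 − 7 = 21 days remain after February 7, 2121; 112 − 21 = 91 left.
March 2121 has 31 days: 91 − 31 = 60 left.
April 2121 has 30 days: 60 − 30 = 30 left.
30 days into May 2121 → May 30, 2121.
Adding 5 weeks (= 35 days) from May 30, 2121:
May has 31 days, so 31 − 30 = 1 day remains after May 30, 2121; 35 − 1 = 34 left.
June 2121 has 30 days: 34 − 30 = 4 left.
4 days into July 2121 → July 4, 2121.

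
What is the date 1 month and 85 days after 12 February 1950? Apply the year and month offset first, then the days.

Adding 1 month and 85 days from February 12, 1950: first the month/year part, then the days.
month 2 + 1 = 3 → March 1950.
Day 12 is valid in March, giving March 12, 1950.
Now add 85 days from March 12, 1950.
March has 31 days, so 31 − 12 = 19 days remain after March 12, 1950; 85 − 19 = 66 left.
April 1950 has 30 days: 66 − 30 = 36 left.
May 1950 has 31 days: 36 − 31 = 5 left.
5 days into June 1950 → June 5, 1950.

June 5, 1950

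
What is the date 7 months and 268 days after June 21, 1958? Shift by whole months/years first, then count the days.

Adding 7 months and 268 days from June 21, 1958: first the month/year part, then the days.
month 6 + 7 = 13, which is month 1 of year 1959 → January 1959.
Day 21 is valid in January, giving January 21, 1959.
Now add 268 days from January 21, 1959.
January has 31 days, so 31 − 21 = 10 days remain after January 21, 1959; 268 − 10 = 258 left.
February 1959 has 28 days (1959 is not a leap year): 258 − 28 = 230 left.
March 1959 has 31 days: 230 − 31 = 199 left.
April 1959 has 30 days: 199 − 30 = 169 left.
May 1959 has 31 days: 169 − 31 = 138 left.
June 1959 has 30 days: 138 − 30 = 108 left.
July 1959 has 31 days: 108 − 31 = 77 left.
August 1959 has 31 days: 77 − 31 = 46 left.
September 1959 has 30 days: 46 − 30 = 16 left.
16 days into October 1959 → October 16, 1959.

October 16, 1959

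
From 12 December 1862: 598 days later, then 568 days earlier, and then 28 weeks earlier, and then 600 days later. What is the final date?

Counting forward 598 days from December 12, 1862:
December has 31 days, so 31 − 12 = 19 days remain after December 12, 1862; 598 − 19 = 579 left.
January 1863 has 31 days: 579 − 31 = 548 left.
February 1863 has 28 days (1863 is not a leap year): 548 − 28 = 520 left.
March 1863 has 31 days: 520 − 31 = 489 left.
April 1863 has 30 days: 489 − 30 = 459 left.
May 1863 has 31 days: 459 − 31 = 428 left.
June 1863 has 30 days: 428 − 30 = 398 left.
July 1863 has 31 days: 398 − 31 = 367 left.
August 1863 has 31 days: 367 − 31 = 336 left.
September 1863 has 30 days: 336 − 30 = 306 left.
October 1863 has 31 days: 306 − 31 = 275 left.
November 1863 has 30 days: 275 − 30 = 245 left.
December 1863 has 31 days: 245 − 31 = 214 left.
January 1864 has 31 days: 214 − 31 = 183 left.
February 1864 has 29 days (1864 is a leap year): 183 − 29 = 154 left.
March 1864 has 31 days: 154 − 31 = 123 left.
April 1864 has 30 days: 123 − 30 = 93 left.
May 1864 has 31 days: 93 − 31 = 62 left.
June 1864 has 30 days: 62 − 30 = 32 left.
July 1864 has 31 days: 32 − 31 = 1 left.
1 day into August 1864 → August 1, 1864.
Counting back 568 days from August 1, 1864:
Going back 1 day from August 1, 1864 reaches the end of the previous month; 568 − 1 = 567 left.
July 1864 has 31 days: 567 − 31 = 536 left.
June 1864 has 30 days: 536 − 30 = 506 left.
May 1864 has 31 days: 506 − 31 = 475 left.
April 1864 has 30 days: 475 − 30 = 445 left.
March 1864 has 31 days: 445 − 31 = 414 left.
February 1864 has 29 days (1864 is a leap year): 414 − 29 = 385 left.
January 1864 has 31 days: 385 − 31 = 354 left.
December 1863 has 31 days: 354 − 31 = 323 left.
November 1863 has 30 days: 323 − 30 = 293 left.
October 1863 has 31 days: 293 − 31 = 262 left.
September 1863 has 30 days: 262 − 30 = 232 left.
August 1863 has 31 days: 232 − 31 = 201 left.
July 1863 has 31 days: 201 − 31 = 170 left.
June 1863 has 30 days: 170 − 30 = 140 left.
May 1863 has 31 days: 140 − 31 = 109 left.
April 1863 has 30 days: 109 − 30 = 79 left.
March 1863 has 31 days: 79 − 31 = 48 left.
February 1863 has 28 days (1863 is not a leap year): 48 − 28 = 20 left.
January 1863 has 31 days; 31 − 20 = 11 → January 11, 1863.
Going back 28 weeks (= 196 days) from January 11, 1863:
Going back 11 days from January 11, 1863 reaches the end of the previous month; 196 − 11 = 185 left.
December 1862 has 31 days: 185 − 31 = 154 left.
November 1862 has 30 days: 154 − 30 = 124 left.
October 1862 has 31 days: 124 − 31 = 93 left.
September 1862 has 30 days: 93 − 30 = 63 left.
August 1862 has 31 days: 63 − 31 = 32 left.
July 1862 has 31 days: 32 − 31 = 1 left.
June 1862 has 30 days; 30 − 1 = 29 → June 29, 1862.
Counting forward 600 days from June 29, 1862:
June has 30 days, so 30 − 29 = 1 day remains after June 29, 1862; 600 − 1 = 599 left.
July 1862 has 31 days: 599 − 31 = 568 left.
August 1862 has 31 days: 568 − 31 = 537 left.
September 1862 has 30 days: 537 − 30 = 507 left.
October 1862 has 31 days: 507 − 31 = 476 left.
November 1862 has 30 days: 476 − 30 = 446 left.
December 1862 has 31 days: 446 − 31 = 415 left.
January 1863 has 31 days: 415 − 31 = 384 left.
February 1863 has 28 days (1863 is not a leap year): 384 − 28 = 356 left.
March 1863 has 31 days: 356 − 31 = 325 left.
April 1863 has 30 days: 325 − 30 = 295 left.
May 1863 has 31 days: 295 − 31 = 264 left.
June 1863 has 30 days: 264 − 30 = 234 left.
July 1863 has 31 days: 234 − 31 = 203 left.
August 1863 has 31 days: 203 − 31 = 172 left.
September 1863 has 30 days: 172 − 30 = 142 left.
October 1863 has 31 days: 142 − 31 = 111 left.
November 1863 has 30 days: 111 − 30 = 81 left.
December 1863 has 31 days: 81 − 31 = 50 left.
January 1864 has 31 days: 50 − 31 = 19 left.
19 days into February 1864 → February 19, 1864.

February 19, 1864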